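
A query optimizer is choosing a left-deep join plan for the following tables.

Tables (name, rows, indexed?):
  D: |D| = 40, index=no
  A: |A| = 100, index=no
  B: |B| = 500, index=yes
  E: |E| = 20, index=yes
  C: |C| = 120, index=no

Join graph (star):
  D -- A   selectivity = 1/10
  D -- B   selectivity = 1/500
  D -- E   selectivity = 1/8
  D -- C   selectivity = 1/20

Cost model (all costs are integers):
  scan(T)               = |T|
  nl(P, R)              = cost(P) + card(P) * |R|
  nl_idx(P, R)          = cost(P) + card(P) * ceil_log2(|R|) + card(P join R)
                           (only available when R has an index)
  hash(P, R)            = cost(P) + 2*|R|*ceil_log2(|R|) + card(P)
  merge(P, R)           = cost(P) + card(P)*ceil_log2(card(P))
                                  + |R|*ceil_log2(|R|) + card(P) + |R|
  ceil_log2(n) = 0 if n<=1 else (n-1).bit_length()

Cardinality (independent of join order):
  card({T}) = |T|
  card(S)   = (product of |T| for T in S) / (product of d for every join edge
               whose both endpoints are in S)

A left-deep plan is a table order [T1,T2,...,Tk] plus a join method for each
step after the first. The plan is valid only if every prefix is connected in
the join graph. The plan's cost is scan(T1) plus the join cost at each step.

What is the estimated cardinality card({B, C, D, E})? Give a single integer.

Tables in S: B(500), C(120), D(40), E(20)
Edges inside S: D-B(d=500), D-E(d=8), D-C(d=20)
numerator = 500 * 120 * 40 * 20 = 48000000
denominator = 500 * 8 * 20 = 80000
card(S) = 48000000 / 80000 = 600

600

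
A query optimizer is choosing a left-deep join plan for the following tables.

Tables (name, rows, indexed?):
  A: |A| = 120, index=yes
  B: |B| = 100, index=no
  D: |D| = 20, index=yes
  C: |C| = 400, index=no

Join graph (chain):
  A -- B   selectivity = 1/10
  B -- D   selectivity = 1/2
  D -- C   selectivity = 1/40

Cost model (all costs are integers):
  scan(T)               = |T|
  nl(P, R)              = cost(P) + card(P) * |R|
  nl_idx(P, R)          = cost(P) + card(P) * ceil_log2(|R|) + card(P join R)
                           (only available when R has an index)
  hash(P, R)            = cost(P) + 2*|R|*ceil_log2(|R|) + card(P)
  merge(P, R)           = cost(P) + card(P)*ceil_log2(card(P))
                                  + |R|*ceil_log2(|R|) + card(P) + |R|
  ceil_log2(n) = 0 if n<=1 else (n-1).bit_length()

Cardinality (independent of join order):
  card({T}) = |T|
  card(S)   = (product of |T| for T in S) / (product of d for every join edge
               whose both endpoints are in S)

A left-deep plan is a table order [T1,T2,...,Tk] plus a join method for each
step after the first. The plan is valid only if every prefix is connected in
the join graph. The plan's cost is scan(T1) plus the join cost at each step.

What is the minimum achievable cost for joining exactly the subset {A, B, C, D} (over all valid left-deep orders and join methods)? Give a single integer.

Selinger DP over subsets of {A,B,C,D}:
  {A}: scan cost=120, card=120
  {B}: scan cost=100, card=100
  {D}: scan cost=20, card=20
  {C}: scan cost=400, card=400
  {AB}: card=1200; try (B,hash)→1640, (A,merge)→1860, (B,merge)→1880, (A,hash)→1880, (A,nl_idx)→2000, (A,nl)→12100 …(+1); best=1640 via (B,hash)
  {BD}: card=1000; try (D,hash)→400, (B,merge)→940, (D,merge)→1020, (B,hash)→1440, (D,nl_idx)→1600, (B,nl)→2020 …(+1); best=400 via (D,hash)
  {CD}: card=200; try (D,hash)→1000, (D,nl_idx)→2600, (C,merge)→4140, (D,merge)→4520, (C,hash)→7240, (C,nl)→8020 …(+1); best=1000 via (D,hash)
  {ABD}: card=12000; try (D,hash)→3040, (A,hash)→3080, (A,merge)→12360, (D,merge)→16160, (A,nl_idx)→19400, (D,nl_idx)→19640 …(+2); best=3040 via (D,hash)
  {BCD}: card=10000; try (B,hash)→2600, (B,merge)→3600, (C,hash)→8600, (C,merge)→15400, (B,nl)→21000, (C,nl)→400400; best=2600 via (B,hash)
  {ABCD}: card=120000; try (A,hash)→14280, (C,hash)→22240, (A,merge)→153560, (C,merge)→187040, (A,nl_idx)→192600, (A,nl)→1202600 …(+1); best=14280 via (A,hash)

14280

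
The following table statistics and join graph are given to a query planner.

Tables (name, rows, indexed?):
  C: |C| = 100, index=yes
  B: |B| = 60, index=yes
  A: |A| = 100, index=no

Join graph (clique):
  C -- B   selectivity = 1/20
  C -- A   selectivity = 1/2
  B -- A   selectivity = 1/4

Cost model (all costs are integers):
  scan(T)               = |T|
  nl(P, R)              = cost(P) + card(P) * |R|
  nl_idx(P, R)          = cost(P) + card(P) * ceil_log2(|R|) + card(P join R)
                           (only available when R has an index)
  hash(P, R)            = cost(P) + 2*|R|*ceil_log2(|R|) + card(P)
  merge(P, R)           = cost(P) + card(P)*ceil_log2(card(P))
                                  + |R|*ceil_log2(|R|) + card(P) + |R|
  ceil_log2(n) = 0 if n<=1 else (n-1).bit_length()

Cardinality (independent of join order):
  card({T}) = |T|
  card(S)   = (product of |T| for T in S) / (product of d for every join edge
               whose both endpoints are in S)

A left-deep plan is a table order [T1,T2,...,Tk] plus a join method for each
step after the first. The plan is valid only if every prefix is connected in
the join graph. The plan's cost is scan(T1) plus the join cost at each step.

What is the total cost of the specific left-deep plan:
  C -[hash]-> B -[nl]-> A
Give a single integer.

step 1: scan C: cost=100, card=100
step 2: join B via hash
    card(P join B) = 100*60/(20) = 300
    cost = 100 + 2*60*6 + 100 = 920
step 3: join A via nl
    card(P join A) = 300*100/(2*4) = 3750
    cost = 920 + 300*100 = 30920

30920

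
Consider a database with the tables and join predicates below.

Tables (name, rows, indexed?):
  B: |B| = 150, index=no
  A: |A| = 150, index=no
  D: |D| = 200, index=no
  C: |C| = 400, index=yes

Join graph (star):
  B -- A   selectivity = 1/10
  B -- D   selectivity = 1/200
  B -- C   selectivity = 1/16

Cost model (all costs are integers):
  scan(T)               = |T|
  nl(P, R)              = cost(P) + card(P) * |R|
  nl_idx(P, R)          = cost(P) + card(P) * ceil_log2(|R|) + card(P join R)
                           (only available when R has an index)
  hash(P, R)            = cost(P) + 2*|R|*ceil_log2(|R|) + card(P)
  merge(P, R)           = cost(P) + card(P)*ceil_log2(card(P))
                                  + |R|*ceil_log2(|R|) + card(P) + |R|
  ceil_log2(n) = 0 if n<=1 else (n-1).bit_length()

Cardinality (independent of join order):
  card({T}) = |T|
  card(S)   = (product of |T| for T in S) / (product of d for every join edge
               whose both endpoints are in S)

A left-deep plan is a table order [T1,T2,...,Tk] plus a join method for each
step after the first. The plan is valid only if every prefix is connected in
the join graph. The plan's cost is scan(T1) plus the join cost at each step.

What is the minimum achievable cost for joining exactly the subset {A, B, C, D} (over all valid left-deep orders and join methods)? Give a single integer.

Selinger DP over subsets of {A,B,C,D}:
  {B}: scan cost=150, card=150
  {A}: scan cost=150, card=150
  {D}: scan cost=200, card=200
  {C}: scan cost=400, card=400
  {AB}: card=2250; try (B,hash)→2700, (A,hash)→2700, (B,merge)→2850, (A,merge)→2850, (B,nl)→22650, (A,nl)→22650; best=2700 via (B,hash)
  {BD}: card=150; try (B,hash)→2800, (D,merge)→3300, (B,merge)→3350, (D,hash)→3500, (D,nl)→30150, (B,nl)→30200; best=2800 via (B,hash)
  {BC}: card=3750; try (B,hash)→3200, (C,nl_idx)→5250, (C,merge)→5500, (B,merge)→5750, (C,hash)→7500, (C,nl)→60150 …(+1); best=3200 via (B,hash)
  {ABD}: card=2250; try (A,hash)→5350, (A,merge)→5500, (D,hash)→8150, (A,nl)→25300, (D,merge)→33750, (D,nl)→452700; best=5350 via (A,hash)
  {ABC}: card=56250; try (A,hash)→9350, (C,hash)→12150, (C,merge)→35950, (A,merge)→53300, (C,nl_idx)→79200, (A,nl)→565700 …(+1); best=9350 via (A,hash)
  {BCD}: card=3750; try (C,nl_idx)→7900, (C,merge)→8150, (D,hash)→10150, (C,hash)→10150, (D,merge)→53750, (C,nl)→62800 …(+1); best=7900 via (C,nl_idx)
  {ABCD}: card=56250; try (A,hash)→14050, (C,hash)→14800, (C,merge)→38600, (A,merge)→58000, (D,hash)→68800, (C,nl_idx)→81850 …(+4); best=14050 via (A,hash)

14050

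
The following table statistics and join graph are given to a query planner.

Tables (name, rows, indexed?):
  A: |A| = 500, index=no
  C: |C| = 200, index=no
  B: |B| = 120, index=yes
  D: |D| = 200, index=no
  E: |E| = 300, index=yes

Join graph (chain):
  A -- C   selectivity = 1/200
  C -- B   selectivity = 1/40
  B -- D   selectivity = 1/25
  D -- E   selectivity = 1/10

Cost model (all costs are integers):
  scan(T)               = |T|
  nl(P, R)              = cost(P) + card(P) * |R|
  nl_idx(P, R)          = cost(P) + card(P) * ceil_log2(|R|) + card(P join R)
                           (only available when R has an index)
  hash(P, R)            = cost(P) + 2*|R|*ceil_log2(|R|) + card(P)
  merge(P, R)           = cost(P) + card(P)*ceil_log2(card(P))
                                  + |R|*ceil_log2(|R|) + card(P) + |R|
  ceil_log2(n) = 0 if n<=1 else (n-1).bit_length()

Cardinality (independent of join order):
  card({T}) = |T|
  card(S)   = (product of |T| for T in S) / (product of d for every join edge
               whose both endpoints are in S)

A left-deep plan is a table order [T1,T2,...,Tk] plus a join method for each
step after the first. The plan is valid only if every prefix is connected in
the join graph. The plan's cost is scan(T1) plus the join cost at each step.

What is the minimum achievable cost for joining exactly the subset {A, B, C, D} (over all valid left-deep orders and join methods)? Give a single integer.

11080

Selinger DP over subsets of {A,B,C,D}:
  {A}: scan cost=500, card=500
  {C}: scan cost=200, card=200
  {B}: scan cost=120, card=120
  {D}: scan cost=200, card=200
  {AC}: card=500; try (C,hash)→4200, (A,merge)→7000, (C,merge)→7300, (A,hash)→9400, (A,nl)→100200, (C,nl)→100500; best=4200 via (C,hash)
  {BC}: card=600; try (B,hash)→2080, (B,nl_idx)→2200, (C,merge)→2880, (B,merge)→2960, (C,hash)→3440, (C,nl)→24120 …(+1); best=2080 via (B,hash)
  {BD}: card=960; try (B,hash)→2080, (B,nl_idx)→2560, (D,merge)→2880, (B,merge)→2960, (D,hash)→3440, (D,nl)→24120 …(+1); best=2080 via (B,hash)
  {ABC}: card=1500; try (B,hash)→6380, (B,nl_idx)→9200, (B,merge)→10160, (A,hash)→11680, (A,merge)→13680, (B,nl)→64200 …(+1); best=6380 via (B,hash)
  {BCD}: card=4800; try (D,hash)→5880, (C,hash)→6240, (D,merge)→10480, (C,merge)→14440, (D,nl)→122080, (C,nl)→194080; best=5880 via (D,hash)
  {ABCD}: card=12000; try (D,hash)→11080, (A,hash)→19680, (D,merge)→26180, (A,merge)→78080, (D,nl)→306380, (A,nl)→2405880; best=11080 via (D,hash)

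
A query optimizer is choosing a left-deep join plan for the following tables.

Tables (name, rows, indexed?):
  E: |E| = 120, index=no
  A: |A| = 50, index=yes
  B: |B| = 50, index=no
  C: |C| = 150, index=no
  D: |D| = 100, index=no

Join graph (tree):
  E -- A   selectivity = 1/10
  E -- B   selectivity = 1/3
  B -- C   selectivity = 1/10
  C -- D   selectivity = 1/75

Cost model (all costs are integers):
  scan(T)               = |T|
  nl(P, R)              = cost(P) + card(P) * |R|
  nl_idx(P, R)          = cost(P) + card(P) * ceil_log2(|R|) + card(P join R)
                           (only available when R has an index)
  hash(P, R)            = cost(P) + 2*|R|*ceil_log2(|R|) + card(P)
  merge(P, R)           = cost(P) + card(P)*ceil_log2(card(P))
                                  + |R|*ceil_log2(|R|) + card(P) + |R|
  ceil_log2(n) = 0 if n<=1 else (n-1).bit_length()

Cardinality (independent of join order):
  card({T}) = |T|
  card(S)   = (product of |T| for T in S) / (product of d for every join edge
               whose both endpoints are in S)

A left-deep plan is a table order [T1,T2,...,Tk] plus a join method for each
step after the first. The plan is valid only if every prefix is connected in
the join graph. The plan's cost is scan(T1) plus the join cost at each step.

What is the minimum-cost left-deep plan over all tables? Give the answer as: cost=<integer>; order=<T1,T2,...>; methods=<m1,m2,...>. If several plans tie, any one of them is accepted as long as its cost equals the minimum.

Selinger DP (subsets sized 1..n):
  {E}: scan cost=120, card=120
  {A}: scan cost=50, card=50
  {B}: scan cost=50, card=50
  {C}: scan cost=150, card=150
  {D}: scan cost=100, card=100
  {AE}: card=600; try (A,hash)→840, (E,merge)→1360, (A,merge)→1430, (A,nl_idx)→1440, (E,hash)→1780, (E,nl)→6050 …(+1); best=840 via (A,hash)
  {BE}: card=2000; try (B,hash)→840, (E,merge)→1360, (B,merge)→1430, (E,hash)→1780, (E,nl)→6050, (B,nl)→6120; best=840 via (B,hash)
  {BC}: card=750; try (B,hash)→900, (C,merge)→1750, (B,merge)→1850, (C,hash)→2500, (C,nl)→7550, (B,nl)→7650; best=900 via (B,hash)
  {CD}: card=200; try (D,hash)→1700, (C,merge)→2250, (D,merge)→2300, (C,hash)→2600, (C,nl)→15100, (D,nl)→15150; best=1700 via (D,hash)
  {ABE}: card=10000; try (B,hash)→2040, (A,hash)→3440, (B,merge)→7790, (A,nl_idx)→22840, (A,merge)→25190, (B,nl)→30840 …(+1); best=2040 via (B,hash)
  {BCE}: card=30000; try (E,hash)→3330, (C,hash)→5240, (E,merge)→10110, (C,merge)→26190, (E,nl)→90900, (C,nl)→300840; best=3330 via (E,hash)
  {BCD}: card=1000; try (B,hash)→2500, (D,hash)→3050, (B,merge)→3850, (D,merge)→9950, (B,nl)→11700, (D,nl)→75900; best=2500 via (B,hash)
  {ABCE}: card=150000; try (C,hash)→14440, (A,hash)→33930, (C,merge)→153390, (A,nl_idx)→333330, (A,merge)→483680, (C,nl)→1502040 …(+1); best=14440 via (C,hash)
  {BCDE}: card=40000; try (E,hash)→5180, (E,merge)→14460, (D,hash)→34730, (E,nl)→122500, (D,merge)→484130, (D,nl)→3003330; best=5180 via (E,hash)
  {ABCDE}: card=200000; try (A,hash)→45780, (D,hash)→165840, (A,nl_idx)→445180, (A,merge)→685530, (A,nl)→2005180, (D,merge)→2865240 …(+1); best=45780 via (A,hash)

cost=45780; order=C,D,B,E,A; methods=hash,hash,hash,hash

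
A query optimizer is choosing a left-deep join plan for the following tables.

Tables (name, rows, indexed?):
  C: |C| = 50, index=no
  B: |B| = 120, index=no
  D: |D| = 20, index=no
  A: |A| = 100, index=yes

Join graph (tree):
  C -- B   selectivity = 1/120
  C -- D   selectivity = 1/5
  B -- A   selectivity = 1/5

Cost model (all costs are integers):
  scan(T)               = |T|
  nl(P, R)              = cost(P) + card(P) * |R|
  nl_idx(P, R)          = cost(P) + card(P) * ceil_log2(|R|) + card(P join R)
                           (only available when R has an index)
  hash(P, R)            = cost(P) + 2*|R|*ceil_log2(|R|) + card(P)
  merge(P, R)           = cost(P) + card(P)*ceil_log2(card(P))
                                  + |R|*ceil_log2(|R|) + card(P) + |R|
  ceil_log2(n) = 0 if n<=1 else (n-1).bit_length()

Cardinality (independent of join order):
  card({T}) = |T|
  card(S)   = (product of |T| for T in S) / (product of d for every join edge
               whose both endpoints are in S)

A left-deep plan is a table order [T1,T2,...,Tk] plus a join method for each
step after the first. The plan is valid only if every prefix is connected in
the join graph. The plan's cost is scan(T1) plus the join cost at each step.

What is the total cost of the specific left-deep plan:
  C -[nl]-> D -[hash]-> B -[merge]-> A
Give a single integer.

step 1: scan C: cost=50, card=50
step 2: join D via nl
    card(P join D) = 50*20/(5) = 200
    cost = 50 + 50*20 = 1050
step 3: join B via hash
    card(P join B) = 200*120/(120) = 200
    cost = 1050 + 2*120*7 + 200 = 2930
step 4: join A via merge
    card(P join A) = 200*100/(5) = 4000
    cost = 2930 + 200*8 + 100*7 + 200 + 100 = 5530

5530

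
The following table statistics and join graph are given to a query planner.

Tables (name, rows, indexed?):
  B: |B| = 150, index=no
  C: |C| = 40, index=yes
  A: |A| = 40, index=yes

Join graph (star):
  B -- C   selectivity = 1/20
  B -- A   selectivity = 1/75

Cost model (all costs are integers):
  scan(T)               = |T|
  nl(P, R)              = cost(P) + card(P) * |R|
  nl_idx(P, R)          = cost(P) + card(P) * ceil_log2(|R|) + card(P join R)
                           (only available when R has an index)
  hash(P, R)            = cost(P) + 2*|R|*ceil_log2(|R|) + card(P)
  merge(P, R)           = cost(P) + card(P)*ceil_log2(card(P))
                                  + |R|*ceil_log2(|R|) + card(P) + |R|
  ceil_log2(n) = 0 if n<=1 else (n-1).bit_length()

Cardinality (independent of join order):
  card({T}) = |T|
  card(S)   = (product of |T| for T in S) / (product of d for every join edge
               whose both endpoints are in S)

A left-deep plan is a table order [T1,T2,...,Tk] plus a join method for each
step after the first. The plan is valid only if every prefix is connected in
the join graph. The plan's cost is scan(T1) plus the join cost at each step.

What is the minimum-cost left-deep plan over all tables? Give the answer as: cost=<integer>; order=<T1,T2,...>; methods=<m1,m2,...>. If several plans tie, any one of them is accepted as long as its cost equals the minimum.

Selinger DP (subsets sized 1..n):
  {B}: scan cost=150, card=150
  {C}: scan cost=40, card=40
  {A}: scan cost=40, card=40
  {BC}: card=300; try (C,hash)→780, (C,nl_idx)→1350, (B,merge)→1670, (C,merge)→1780, (B,hash)→2480, (B,nl)→6040 …(+1); best=780 via (C,hash)
  {AB}: card=80; try (A,hash)→780, (A,nl_idx)→1130, (B,merge)→1670, (A,merge)→1780, (B,hash)→2480, (B,nl)→6040 …(+1); best=780 via (A,hash)
  {ABC}: card=160; try (C,hash)→1340, (C,nl_idx)→1420, (A,hash)→1560, (C,merge)→1700, (A,nl_idx)→2740, (C,nl)→3980 …(+2); best=1340 via (C,hash)

cost=1340; order=B,A,C; methods=hash,hash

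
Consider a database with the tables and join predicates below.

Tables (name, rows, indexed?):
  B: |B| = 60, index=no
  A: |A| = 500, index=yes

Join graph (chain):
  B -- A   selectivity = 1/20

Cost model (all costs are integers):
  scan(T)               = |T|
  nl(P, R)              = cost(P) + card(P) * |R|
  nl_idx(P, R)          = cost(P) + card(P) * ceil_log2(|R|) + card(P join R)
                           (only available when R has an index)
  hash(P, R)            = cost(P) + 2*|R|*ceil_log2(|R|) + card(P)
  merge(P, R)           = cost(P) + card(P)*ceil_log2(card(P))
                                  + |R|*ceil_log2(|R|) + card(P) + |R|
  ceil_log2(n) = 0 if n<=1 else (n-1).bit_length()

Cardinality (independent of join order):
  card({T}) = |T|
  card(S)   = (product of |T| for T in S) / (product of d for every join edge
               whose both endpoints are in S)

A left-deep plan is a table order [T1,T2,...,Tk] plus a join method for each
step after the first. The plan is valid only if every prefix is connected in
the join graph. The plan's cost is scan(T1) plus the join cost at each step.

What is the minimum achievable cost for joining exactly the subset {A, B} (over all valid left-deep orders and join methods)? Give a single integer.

1720

Selinger DP over subsets of {A,B}:
  {B}: scan cost=60, card=60
  {A}: scan cost=500, card=500
  {AB}: card=1500; try (B,hash)→1720, (A,nl_idx)→2100, (A,merge)→5480, (B,merge)→5920, (A,hash)→9120, (A,nl)→30060 …(+1); best=1720 via (B,hash)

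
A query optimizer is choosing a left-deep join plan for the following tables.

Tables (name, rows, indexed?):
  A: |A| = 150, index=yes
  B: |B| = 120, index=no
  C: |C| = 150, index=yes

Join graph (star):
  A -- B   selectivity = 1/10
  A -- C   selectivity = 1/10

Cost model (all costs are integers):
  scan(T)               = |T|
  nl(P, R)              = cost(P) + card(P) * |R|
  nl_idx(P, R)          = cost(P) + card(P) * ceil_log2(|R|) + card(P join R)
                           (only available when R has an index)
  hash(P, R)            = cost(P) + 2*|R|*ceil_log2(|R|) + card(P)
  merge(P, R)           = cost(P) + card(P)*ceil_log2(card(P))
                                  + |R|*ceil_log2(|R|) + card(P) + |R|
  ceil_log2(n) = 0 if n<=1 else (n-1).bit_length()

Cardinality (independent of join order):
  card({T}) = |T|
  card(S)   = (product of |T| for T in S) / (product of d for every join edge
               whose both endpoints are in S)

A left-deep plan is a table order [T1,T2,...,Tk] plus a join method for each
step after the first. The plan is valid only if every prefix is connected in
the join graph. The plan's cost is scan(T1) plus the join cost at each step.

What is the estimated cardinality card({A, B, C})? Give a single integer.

Tables in S: A(150), B(120), C(150)
Edges inside S: A-B(d=10), A-C(d=10)
numerator = 150 * 120 * 150 = 2700000
denominator = 10 * 10 = 100
card(S) = 2700000 / 100 = 27000

27000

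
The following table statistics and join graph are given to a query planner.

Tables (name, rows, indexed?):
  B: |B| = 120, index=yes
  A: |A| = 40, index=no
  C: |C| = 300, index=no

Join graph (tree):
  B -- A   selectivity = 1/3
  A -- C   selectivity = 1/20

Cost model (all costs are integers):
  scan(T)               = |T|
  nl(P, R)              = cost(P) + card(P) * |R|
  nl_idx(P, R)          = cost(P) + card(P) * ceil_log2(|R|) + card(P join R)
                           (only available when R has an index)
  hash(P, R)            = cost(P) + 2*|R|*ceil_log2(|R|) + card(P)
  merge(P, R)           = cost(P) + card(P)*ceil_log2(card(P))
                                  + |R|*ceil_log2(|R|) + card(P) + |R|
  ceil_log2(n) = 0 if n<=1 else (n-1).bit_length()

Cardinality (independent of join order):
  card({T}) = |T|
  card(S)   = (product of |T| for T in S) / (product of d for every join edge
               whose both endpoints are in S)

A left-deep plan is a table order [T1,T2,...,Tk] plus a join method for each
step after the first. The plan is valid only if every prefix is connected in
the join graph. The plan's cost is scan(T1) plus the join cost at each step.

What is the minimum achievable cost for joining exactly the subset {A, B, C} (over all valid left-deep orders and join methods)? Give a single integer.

3360

Selinger DP over subsets of {A,B,C}:
  {B}: scan cost=120, card=120
  {A}: scan cost=40, card=40
  {C}: scan cost=300, card=300
  {AB}: card=1600; try (A,hash)→720, (B,merge)→1280, (A,merge)→1360, (B,hash)→1760, (B,nl_idx)→1920, (B,nl)→4840 …(+1); best=720 via (A,hash)
  {AC}: card=600; try (A,hash)→1080, (C,merge)→3320, (A,merge)→3580, (C,hash)→5480, (C,nl)→12040, (A,nl)→12300; best=1080 via (A,hash)
  {ABC}: card=24000; try (B,hash)→3360, (C,hash)→7720, (B,merge)→8640, (C,merge)→22920, (B,nl_idx)→29280, (B,nl)→73080 …(+1); best=3360 via (B,hash)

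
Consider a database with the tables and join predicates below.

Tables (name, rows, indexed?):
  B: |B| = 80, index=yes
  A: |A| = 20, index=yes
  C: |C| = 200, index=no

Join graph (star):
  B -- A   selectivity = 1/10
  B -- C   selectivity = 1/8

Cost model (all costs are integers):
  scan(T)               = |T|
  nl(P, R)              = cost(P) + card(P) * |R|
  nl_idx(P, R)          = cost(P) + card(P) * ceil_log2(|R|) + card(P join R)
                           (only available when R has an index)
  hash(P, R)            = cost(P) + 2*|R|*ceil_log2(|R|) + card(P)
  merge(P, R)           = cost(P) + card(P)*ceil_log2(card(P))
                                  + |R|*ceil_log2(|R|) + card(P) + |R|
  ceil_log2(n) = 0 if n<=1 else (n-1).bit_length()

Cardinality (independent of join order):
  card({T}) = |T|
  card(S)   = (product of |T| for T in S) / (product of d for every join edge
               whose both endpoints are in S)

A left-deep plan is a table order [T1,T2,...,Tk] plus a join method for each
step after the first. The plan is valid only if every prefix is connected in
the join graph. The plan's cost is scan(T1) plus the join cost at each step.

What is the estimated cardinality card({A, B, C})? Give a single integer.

4000

Tables in S: A(20), B(80), C(200)
Edges inside S: B-A(d=10), B-C(d=8)
numerator = 20 * 80 * 200 = 320000
denominator = 10 * 8 = 80
card(S) = 320000 / 80 = 4000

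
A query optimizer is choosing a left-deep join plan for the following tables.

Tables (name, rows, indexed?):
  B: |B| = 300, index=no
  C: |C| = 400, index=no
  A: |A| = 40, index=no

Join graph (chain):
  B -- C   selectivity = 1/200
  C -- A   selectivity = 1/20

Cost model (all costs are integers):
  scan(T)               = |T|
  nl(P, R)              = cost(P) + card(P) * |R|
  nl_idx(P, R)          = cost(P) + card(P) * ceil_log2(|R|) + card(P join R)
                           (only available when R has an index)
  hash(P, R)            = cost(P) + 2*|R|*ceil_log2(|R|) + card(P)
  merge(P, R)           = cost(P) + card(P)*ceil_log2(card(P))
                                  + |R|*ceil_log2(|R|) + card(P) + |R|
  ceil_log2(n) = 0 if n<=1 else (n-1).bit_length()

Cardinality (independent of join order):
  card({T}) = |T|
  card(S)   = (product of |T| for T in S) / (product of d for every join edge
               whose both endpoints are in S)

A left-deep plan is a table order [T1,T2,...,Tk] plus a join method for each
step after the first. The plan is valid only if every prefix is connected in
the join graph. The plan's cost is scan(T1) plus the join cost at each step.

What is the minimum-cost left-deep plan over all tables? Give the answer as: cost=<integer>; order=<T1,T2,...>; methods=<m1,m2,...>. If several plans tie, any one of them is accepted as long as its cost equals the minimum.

Selinger DP (subsets sized 1..n):
  {B}: scan cost=300, card=300
  {C}: scan cost=400, card=400
  {A}: scan cost=40, card=40
  {BC}: card=600; try (B,hash)→6200, (C,merge)→7300, (B,merge)→7400, (C,hash)→7800, (C,nl)→120300, (B,nl)→120400; best=6200 via (B,hash)
  {AC}: card=800; try (A,hash)→1280, (C,merge)→4320, (A,merge)→4680, (C,hash)→7280, (C,nl)→16040, (A,nl)→16400; best=1280 via (A,hash)
  {ABC}: card=1200; try (A,hash)→7280, (B,hash)→7480, (B,merge)→13080, (A,merge)→13080, (A,nl)→30200, (B,nl)→241280; best=7280 via (A,hash)

cost=7280; order=C,B,A; methods=hash,hash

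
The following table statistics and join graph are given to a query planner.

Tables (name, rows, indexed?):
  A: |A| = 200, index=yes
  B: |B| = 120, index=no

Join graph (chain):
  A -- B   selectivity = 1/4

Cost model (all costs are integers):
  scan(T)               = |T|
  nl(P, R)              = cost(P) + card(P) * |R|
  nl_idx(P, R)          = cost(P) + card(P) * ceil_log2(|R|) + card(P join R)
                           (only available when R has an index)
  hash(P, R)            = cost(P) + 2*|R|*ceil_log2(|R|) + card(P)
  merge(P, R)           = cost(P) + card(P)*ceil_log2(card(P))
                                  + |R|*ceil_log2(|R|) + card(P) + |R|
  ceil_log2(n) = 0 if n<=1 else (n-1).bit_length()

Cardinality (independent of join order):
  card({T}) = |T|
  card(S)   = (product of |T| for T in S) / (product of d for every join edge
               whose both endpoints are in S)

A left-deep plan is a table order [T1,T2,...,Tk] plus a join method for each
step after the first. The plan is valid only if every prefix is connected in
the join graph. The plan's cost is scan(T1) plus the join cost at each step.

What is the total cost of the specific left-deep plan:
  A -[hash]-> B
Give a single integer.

2080

step 1: scan A: cost=200, card=200
step 2: join B via hash
    card(P join B) = 200*120/(4) = 6000
    cost = 200 + 2*120*7 + 200 = 2080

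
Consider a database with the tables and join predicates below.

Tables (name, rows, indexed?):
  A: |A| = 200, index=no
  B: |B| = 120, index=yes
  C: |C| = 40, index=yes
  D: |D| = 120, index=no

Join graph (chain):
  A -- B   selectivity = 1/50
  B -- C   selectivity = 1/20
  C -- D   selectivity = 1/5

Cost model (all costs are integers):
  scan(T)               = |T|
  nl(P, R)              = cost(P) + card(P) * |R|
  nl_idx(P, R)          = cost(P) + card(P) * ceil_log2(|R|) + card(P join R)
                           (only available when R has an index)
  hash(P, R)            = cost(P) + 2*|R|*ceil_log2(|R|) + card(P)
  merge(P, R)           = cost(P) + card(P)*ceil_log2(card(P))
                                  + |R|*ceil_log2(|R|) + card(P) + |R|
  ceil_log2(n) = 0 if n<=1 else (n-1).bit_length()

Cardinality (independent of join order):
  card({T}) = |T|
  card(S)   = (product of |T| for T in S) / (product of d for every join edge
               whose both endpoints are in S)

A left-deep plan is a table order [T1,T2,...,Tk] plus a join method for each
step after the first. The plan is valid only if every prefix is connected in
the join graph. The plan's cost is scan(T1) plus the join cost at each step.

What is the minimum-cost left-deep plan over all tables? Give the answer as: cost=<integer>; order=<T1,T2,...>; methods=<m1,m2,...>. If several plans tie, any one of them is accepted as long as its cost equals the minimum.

Selinger DP (subsets sized 1..n):
  {A}: scan cost=200, card=200
  {B}: scan cost=120, card=120
  {C}: scan cost=40, card=40
  {D}: scan cost=120, card=120
  {AB}: card=480; try (B,hash)→2080, (B,nl_idx)→2080, (A,merge)→2880, (B,merge)→2960, (A,hash)→3440, (A,nl)→24120 …(+1); best=2080 via (B,hash)
  {BC}: card=240; try (B,nl_idx)→560, (C,hash)→720, (C,nl_idx)→1080, (B,merge)→1280, (C,merge)→1360, (B,hash)→1760 …(+2); best=560 via (B,nl_idx)
  {CD}: card=960; try (C,hash)→720, (D,merge)→1280, (C,merge)→1360, (D,hash)→1760, (C,nl_idx)→1800, (D,nl)→4840 …(+1); best=720 via (C,hash)
  {ABC}: card=960; try (C,hash)→3040, (A,hash)→4000, (A,merge)→4520, (C,nl_idx)→5920, (C,merge)→7160, (C,nl)→21280 …(+1); best=3040 via (C,hash)
  {BCD}: card=5760; try (D,hash)→2480, (B,hash)→3360, (D,merge)→3680, (B,merge)→12240, (B,nl_idx)→13200, (D,nl)→29360 …(+1); best=2480 via (D,hash)
  {ABCD}: card=23040; try (D,hash)→5680, (A,hash)→11440, (D,merge)→14560, (A,merge)→84920, (D,nl)→118240, (A,nl)→1154480; best=5680 via (D,hash)

cost=5680; order=A,B,C,D; methods=hash,hash,hash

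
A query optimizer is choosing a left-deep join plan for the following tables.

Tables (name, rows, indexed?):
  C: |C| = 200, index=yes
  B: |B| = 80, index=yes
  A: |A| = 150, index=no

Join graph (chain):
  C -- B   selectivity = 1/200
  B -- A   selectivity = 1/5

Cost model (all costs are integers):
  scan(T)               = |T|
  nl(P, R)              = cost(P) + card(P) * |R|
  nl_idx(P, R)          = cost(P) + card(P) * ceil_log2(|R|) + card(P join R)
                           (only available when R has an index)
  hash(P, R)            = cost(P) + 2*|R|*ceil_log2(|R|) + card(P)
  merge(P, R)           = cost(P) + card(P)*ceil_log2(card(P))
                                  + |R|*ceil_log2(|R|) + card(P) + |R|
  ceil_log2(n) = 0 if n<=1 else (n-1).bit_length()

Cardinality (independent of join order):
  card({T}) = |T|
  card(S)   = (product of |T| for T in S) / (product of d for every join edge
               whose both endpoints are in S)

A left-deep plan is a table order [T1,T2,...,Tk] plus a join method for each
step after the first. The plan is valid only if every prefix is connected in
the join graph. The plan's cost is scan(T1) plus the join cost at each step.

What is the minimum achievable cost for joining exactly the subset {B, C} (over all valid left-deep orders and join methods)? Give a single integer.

Selinger DP over subsets of {B,C}:
  {C}: scan cost=200, card=200
  {B}: scan cost=80, card=80
  {BC}: card=80; try (C,nl_idx)→800, (B,hash)→1520, (B,nl_idx)→1680, (C,merge)→2520, (B,merge)→2640, (C,hash)→3360 …(+2); best=800 via (C,nl_idx)

800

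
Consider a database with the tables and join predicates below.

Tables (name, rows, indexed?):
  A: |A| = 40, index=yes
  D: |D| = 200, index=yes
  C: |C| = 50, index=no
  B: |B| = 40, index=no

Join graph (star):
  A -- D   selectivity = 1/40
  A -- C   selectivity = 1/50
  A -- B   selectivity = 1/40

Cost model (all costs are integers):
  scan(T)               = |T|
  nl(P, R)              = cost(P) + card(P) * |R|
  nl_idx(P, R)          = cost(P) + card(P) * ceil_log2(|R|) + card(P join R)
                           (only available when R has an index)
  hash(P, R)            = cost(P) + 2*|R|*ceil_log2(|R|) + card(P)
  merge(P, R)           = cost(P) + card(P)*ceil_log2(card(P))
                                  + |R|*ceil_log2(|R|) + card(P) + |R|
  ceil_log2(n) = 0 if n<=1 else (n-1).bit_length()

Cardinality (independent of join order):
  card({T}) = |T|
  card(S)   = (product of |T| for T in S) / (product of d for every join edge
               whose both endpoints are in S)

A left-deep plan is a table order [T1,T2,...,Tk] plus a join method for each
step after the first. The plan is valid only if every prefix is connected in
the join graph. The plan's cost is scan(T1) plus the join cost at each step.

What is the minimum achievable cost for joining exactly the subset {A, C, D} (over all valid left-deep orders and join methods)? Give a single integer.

Selinger DP over subsets of {A,C,D}:
  {A}: scan cost=40, card=40
  {D}: scan cost=200, card=200
  {C}: scan cost=50, card=50
  {AD}: card=200; try (D,nl_idx)→560, (A,hash)→880, (A,nl_idx)→1600, (D,merge)→2120, (A,merge)→2280, (D,hash)→3280 …(+2); best=560 via (D,nl_idx)
  {AC}: card=40; try (A,nl_idx)→390, (A,hash)→580, (C,merge)→670, (C,hash)→680, (A,merge)→680, (C,nl)→2040 …(+1); best=390 via (A,nl_idx)
  {ACD}: card=200; try (D,nl_idx)→910, (C,hash)→1360, (D,merge)→2470, (C,merge)→2710, (D,hash)→3630, (D,nl)→8390 …(+1); best=910 via (D,nl_idx)

910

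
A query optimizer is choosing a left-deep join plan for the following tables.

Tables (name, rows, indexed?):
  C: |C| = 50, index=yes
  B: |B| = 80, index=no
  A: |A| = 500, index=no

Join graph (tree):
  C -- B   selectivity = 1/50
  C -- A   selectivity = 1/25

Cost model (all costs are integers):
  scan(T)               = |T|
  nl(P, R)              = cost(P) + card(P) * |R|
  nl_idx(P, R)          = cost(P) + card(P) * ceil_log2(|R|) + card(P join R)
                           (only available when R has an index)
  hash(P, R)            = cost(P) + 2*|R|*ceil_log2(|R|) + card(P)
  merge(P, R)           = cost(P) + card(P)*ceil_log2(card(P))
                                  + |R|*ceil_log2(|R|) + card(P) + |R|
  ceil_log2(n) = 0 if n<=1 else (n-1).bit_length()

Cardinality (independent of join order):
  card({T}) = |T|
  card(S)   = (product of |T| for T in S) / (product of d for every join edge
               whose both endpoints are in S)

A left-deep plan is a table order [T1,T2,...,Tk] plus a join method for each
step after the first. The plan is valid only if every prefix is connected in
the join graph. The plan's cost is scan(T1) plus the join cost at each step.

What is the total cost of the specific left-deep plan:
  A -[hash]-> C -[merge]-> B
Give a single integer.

13240

step 1: scan A: cost=500, card=500
step 2: join C via hash
    card(P join C) = 500*50/(25) = 1000
    cost = 500 + 2*50*6 + 500 = 1600
step 3: join B via merge
    card(P join B) = 1000*80/(50) = 1600
    cost = 1600 + 1000*10 + 80*7 + 1000 + 80 = 13240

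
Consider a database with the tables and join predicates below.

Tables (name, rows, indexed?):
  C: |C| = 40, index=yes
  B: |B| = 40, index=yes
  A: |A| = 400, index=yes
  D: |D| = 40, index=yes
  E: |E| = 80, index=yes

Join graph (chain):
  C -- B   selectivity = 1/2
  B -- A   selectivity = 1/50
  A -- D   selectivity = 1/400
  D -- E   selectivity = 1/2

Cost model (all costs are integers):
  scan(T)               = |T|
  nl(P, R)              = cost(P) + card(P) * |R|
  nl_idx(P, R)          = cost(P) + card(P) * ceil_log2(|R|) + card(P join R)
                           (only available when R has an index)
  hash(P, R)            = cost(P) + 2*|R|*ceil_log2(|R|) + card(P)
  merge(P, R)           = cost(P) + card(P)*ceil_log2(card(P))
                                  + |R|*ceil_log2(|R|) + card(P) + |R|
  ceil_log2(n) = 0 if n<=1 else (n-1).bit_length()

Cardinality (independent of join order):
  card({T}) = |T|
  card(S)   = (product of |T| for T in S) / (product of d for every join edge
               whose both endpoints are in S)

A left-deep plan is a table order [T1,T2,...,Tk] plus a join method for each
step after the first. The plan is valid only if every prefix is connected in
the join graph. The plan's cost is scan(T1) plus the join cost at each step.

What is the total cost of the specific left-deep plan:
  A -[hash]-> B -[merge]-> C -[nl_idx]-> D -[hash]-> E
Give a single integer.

step 1: scan A: cost=400, card=400
step 2: join B via hash
    card(P join B) = 400*40/(50) = 320
    cost = 400 + 2*40*6 + 400 = 1280
step 3: join C via merge
    card(P join C) = 320*40/(2) = 6400
    cost = 1280 + 320*9 + 40*6 + 320 + 40 = 4760
step 4: join D via nl_idx
    card(P join D) = 6400*40/(400) = 640
    cost = 4760 + 6400*6 + 640 = 43800
step 5: join E via hash
    card(P join E) = 640*80/(2) = 25600
    cost = 43800 + 2*80*7 + 640 = 45560

45560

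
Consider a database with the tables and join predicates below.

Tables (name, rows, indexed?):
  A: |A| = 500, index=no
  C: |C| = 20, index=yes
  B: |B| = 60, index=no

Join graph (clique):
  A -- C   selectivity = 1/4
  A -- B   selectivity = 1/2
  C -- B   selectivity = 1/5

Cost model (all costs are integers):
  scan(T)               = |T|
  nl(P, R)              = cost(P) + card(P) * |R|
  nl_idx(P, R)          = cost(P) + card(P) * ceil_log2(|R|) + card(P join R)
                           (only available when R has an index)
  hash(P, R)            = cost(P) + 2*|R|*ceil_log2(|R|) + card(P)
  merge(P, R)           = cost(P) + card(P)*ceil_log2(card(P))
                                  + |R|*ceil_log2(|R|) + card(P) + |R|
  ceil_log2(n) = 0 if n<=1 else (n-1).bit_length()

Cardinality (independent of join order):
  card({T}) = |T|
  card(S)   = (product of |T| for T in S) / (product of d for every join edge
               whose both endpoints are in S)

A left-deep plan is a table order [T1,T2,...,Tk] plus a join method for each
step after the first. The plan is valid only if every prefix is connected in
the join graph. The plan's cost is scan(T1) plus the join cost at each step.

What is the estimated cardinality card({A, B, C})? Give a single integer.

15000

Tables in S: A(500), B(60), C(20)
Edges inside S: A-C(d=4), A-B(d=2), C-B(d=5)
numerator = 500 * 60 * 20 = 600000
denominator = 4 * 2 * 5 = 40
card(S) = 600000 / 40 = 15000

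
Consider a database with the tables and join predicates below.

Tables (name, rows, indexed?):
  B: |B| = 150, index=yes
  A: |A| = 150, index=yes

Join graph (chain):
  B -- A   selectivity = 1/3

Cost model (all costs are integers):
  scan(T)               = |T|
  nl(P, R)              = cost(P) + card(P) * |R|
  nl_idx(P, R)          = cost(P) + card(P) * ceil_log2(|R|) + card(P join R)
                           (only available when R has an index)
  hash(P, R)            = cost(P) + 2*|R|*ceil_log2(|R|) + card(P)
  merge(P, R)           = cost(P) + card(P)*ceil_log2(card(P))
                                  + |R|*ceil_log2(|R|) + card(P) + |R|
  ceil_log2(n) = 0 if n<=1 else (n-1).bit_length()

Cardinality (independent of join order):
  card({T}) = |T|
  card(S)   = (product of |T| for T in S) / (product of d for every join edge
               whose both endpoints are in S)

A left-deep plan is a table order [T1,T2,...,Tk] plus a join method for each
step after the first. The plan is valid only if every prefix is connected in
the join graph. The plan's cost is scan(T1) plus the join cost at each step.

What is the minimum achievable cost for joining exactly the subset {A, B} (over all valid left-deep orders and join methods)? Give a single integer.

Selinger DP over subsets of {A,B}:
  {B}: scan cost=150, card=150
  {A}: scan cost=150, card=150
  {AB}: card=7500; try (B,hash)→2700, (A,hash)→2700, (B,merge)→2850, (A,merge)→2850, (B,nl_idx)→8850, (A,nl_idx)→8850 …(+2); best=2700 via (B,hash)

2700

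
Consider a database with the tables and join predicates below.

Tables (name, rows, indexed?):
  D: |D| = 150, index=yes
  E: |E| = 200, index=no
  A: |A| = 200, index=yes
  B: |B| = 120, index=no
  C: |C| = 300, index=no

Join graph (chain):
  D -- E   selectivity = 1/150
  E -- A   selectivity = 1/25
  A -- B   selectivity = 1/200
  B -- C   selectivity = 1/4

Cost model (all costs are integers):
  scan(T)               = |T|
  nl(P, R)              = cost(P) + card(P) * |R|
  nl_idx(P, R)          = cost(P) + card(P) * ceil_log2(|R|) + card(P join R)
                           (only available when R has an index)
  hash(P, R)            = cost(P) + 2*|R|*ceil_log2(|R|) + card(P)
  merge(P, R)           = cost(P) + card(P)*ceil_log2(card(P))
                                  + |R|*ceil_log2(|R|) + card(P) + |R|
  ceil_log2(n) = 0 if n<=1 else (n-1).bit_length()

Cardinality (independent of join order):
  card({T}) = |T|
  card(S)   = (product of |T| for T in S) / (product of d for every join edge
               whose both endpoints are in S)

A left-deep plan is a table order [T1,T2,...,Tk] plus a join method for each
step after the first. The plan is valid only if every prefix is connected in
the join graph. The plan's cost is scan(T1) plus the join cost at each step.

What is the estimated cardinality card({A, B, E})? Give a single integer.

Tables in S: A(200), B(120), E(200)
Edges inside S: E-A(d=25), A-B(d=200)
numerator = 200 * 120 * 200 = 4800000
denominator = 25 * 200 = 5000
card(S) = 4800000 / 5000 = 960

960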